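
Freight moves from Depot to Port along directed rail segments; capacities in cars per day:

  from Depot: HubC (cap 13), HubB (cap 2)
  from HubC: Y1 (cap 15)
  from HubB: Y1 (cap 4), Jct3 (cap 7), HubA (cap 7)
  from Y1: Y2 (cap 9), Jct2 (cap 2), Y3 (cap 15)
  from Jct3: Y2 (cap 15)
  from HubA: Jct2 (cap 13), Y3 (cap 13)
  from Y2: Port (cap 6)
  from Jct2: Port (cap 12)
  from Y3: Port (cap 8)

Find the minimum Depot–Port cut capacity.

15

Augment Depot→HubC→Y1→Y2→Port: bottleneck 6, flow now 6.
Augment Depot→HubC→Y1→Jct2→Port: bottleneck 2, flow now 8.
Augment Depot→HubC→Y1→Y3→Port: bottleneck 5, flow now 13.
Augment Depot→HubB→Y1→Y3→Port: bottleneck 2, flow now 15.
No augmenting path remains; maximum flow = 15.
By max-flow min-cut, the minimum cut capacity equals the max flow.
In the residual graph, reachable from Depot: {Depot}.
Min-cut edges: Depot→HubC (13), Depot→HubB (2); capacity 13 + 2 = 15.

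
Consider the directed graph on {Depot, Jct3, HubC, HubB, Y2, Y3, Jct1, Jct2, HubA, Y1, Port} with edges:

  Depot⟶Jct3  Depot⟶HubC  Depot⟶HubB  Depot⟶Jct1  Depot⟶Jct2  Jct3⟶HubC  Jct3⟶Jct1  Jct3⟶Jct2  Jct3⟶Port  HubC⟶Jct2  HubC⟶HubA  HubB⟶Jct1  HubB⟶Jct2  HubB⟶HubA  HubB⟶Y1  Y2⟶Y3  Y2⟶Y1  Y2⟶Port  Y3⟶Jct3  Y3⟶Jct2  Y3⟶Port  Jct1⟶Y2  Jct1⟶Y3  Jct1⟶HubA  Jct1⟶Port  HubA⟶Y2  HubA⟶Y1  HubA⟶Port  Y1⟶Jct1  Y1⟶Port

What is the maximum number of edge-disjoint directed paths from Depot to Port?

Assign every edge capacity 1; by Menger, the answer equals the max flow.
Path Depot→Jct3→Port (+1); total 1.
Path Depot→Jct1→Port (+1); total 2.
Path Depot→HubC→HubA→Port (+1); total 3.
Path Depot→HubB→Y1→Port (+1); total 4.
No residual Depot→Port path; max flow = 4.
Certifying cut of size 4: {Depot→HubB, Depot→HubC, Depot→Jct1, Depot→Jct3}.

4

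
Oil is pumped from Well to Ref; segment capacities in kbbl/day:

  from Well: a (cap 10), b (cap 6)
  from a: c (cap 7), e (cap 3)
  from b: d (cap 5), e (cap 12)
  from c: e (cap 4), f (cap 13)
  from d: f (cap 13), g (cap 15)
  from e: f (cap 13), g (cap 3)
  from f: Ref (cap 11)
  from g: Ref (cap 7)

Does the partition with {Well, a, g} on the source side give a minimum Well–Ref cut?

Given cut capacity: 6 + 7 + 3 + 7 = 23.
Augment Well→a→c→f→Ref: bottleneck 7, flow now 7.
Augment Well→a→e→f→Ref: bottleneck 3, flow now 10.
Augment Well→b→d→f→Ref: bottleneck 1, flow now 11.
Augment Well→b→d→g→Ref: bottleneck 4, flow now 15.
Augment Well→b→e→g→Ref: bottleneck 1, flow now 16.
No augmenting path remains; maximum flow = 16.
In the residual graph, reachable from Well: {Well}.
Min-cut edges: Well→a (10), Well→b (6); capacity 10 + 6 = 16.
Cut capacity 23 exceeds the max flow 16, so it is not minimum.

No — its capacity is 23, but the minimum cut has capacity 16.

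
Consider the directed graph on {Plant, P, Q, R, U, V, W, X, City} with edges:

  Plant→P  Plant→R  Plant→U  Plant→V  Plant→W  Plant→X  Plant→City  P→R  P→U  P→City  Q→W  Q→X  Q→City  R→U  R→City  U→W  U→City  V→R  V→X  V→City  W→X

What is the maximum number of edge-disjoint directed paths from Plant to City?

5

Assign every edge capacity 1; by Menger, the answer equals the max flow.
Path Plant→City (+1); total 1.
Path Plant→P→City (+1); total 2.
Path Plant→R→City (+1); total 3.
Path Plant→U→City (+1); total 4.
Path Plant→V→City (+1); total 5.
No residual Plant→City path; max flow = 5.
Certifying cut of size 5: {Plant→City, Plant→P, Plant→R, Plant→U, Plant→V}.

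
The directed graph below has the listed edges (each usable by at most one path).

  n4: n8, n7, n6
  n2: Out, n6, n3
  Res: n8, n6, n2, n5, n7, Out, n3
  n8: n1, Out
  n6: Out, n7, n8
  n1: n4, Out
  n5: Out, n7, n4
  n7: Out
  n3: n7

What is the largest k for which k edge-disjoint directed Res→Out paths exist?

6

Assign every edge capacity 1; by Menger, the answer equals the max flow.
Path Res→Out (+1); total 1.
Path Res→n2→Out (+1); total 2.
Path Res→n5→Out (+1); total 3.
Path Res→n6→Out (+1); total 4.
Path Res→n7→Out (+1); total 5.
Path Res→n8→Out (+1); total 6.
No residual Res→Out path; max flow = 6.
Certifying cut of size 6: {Res→Out, Res→n2, Res→n5, Res→n6, Res→n8, n7→Out}.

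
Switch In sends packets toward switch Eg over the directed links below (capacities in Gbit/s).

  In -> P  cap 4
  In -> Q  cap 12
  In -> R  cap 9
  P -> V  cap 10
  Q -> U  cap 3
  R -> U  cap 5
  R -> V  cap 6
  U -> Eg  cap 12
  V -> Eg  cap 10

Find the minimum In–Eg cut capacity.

16

Augment In→P→V→Eg: bottleneck 4, flow now 4.
Augment In→Q→U→Eg: bottleneck 3, flow now 7.
Augment In→R→U→Eg: bottleneck 5, flow now 12.
Augment In→R→V→Eg: bottleneck 4, flow now 16.
No augmenting path remains; maximum flow = 16.
By max-flow min-cut, the minimum cut capacity equals the max flow.
In the residual graph, reachable from In: {In, Q}.
Min-cut edges: In→P (4), In→R (9), Q→U (3); capacity 4 + 9 + 3 = 16.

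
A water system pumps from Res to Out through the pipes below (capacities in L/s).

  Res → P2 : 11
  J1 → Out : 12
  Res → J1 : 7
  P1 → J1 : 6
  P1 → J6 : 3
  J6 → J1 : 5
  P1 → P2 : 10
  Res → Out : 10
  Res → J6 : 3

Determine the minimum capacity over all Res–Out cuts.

20

Augment Res→Out: bottleneck 10, flow now 10.
Augment Res→J1→Out: bottleneck 7, flow now 17.
Augment Res→J6→J1→Out: bottleneck 3, flow now 20.
No augmenting path remains; maximum flow = 20.
By max-flow min-cut, the minimum cut capacity equals the max flow.
In the residual graph, reachable from Res: {Res, P2}.
Min-cut edges: Res→J6 (3), Res→J1 (7), Res→Out (10); capacity 3 + 7 + 10 = 20.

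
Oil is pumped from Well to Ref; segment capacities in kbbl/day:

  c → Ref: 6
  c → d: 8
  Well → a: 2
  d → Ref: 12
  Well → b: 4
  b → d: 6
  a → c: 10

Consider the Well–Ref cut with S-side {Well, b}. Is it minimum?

Given cut capacity: 2 + 6 = 8.
Augment Well→a→c→Ref: bottleneck 2, flow now 2.
Augment Well→b→d→Ref: bottleneck 4, flow now 6.
No augmenting path remains; maximum flow = 6.
In the residual graph, reachable from Well: {Well}.
Min-cut edges: Well→a (2), Well→b (4); capacity 2 + 4 = 6.
Cut capacity 8 exceeds the max flow 6, so it is not minimum.

No — its capacity is 8, but the minimum cut has capacity 6.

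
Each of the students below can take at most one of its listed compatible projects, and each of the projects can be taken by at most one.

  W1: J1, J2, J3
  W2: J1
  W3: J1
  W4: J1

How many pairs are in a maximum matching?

2

Unit-capacity flow: source→left, listed edges, right→sink; max matching = max flow.
Augmenting path W1→J1 (+1); matched 1.
Augmenting path W2→J1→W1→J2 (+1); matched 2.
No augmenting path remains; maximum matching = 2.
König certificate: {W1, J1} is a vertex cover of size 2 (every listed pair touches it), so no matching can be larger.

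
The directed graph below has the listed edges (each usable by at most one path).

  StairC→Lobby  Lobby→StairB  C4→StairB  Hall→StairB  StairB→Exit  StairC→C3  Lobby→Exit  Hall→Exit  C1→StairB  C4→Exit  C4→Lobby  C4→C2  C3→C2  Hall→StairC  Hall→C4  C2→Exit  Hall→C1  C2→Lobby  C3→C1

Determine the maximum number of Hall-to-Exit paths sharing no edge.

4

Assign every edge capacity 1; by Menger, the answer equals the max flow.
Path Hall→Exit (+1); total 1.
Path Hall→C4→Exit (+1); total 2.
Path Hall→StairB→Exit (+1); total 3.
Path Hall→StairC→Lobby→Exit (+1); total 4.
No residual Hall→Exit path; max flow = 4.
Certifying cut of size 4: {Hall→C4, Hall→Exit, Hall→StairC, StairB→Exit}.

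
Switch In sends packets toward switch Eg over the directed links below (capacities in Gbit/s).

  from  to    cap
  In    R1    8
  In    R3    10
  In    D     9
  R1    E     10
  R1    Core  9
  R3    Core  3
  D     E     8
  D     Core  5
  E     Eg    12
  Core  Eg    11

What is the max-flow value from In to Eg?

Augment In→R1→E→Eg: bottleneck 8, flow now 8.
Augment In→R3→Core→Eg: bottleneck 3, flow now 11.
Augment In→D→E→Eg: bottleneck 4, flow now 15.
Augment In→D→Core→Eg: bottleneck 5, flow now 20.
No augmenting path remains; maximum flow = 20.
In the residual graph, reachable from In: {In, R3}.
Min-cut edges: In→R1 (8), In→D (9), R3→Core (3); capacity 8 + 9 + 3 = 20.
This cut is saturated, so no flow can exceed 20.

20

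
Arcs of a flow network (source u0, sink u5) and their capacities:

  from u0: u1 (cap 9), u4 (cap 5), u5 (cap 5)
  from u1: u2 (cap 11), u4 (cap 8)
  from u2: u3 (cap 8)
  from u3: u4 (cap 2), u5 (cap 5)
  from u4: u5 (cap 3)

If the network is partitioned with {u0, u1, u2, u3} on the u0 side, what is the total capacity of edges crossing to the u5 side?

Edges leaving {u0, u1, u2, u3}: u0→u4 (5), u0→u5 (5), u1→u4 (8), u3→u4 (2), u3→u5 (5).
Cut capacity = 5 + 5 + 8 + 2 + 5 = 25.

25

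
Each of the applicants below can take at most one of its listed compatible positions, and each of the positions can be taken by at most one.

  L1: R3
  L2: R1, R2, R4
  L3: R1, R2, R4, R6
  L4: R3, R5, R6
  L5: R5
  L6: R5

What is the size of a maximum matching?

5

Unit-capacity flow: source→left, listed edges, right→sink; max matching = max flow.
Augmenting path L1→R3 (+1); matched 1.
Augmenting path L2→R1 (+1); matched 2.
Augmenting path L3→R2 (+1); matched 3.
Augmenting path L4→R5 (+1); matched 4.
Augmenting path L5→R5→L4→R6 (+1); matched 5.
No augmenting path remains; maximum matching = 5.
König certificate: {L1, L2, L3, L4, R5} is a vertex cover of size 5 (every listed pair touches it), so no matching can be larger.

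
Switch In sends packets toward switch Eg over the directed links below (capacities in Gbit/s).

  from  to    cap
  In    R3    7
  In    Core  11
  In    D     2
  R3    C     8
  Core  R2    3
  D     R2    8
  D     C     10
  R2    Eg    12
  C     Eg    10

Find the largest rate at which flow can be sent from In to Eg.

12

Augment In→R3→C→Eg: bottleneck 7, flow now 7.
Augment In→Core→R2→Eg: bottleneck 3, flow now 10.
Augment In→D→R2→Eg: bottleneck 2, flow now 12.
No augmenting path remains; maximum flow = 12.
In the residual graph, reachable from In: {In, Core}.
Min-cut edges: In→R3 (7), In→D (2), Core→R2 (3); capacity 7 + 2 + 3 = 12.
This cut is saturated, so no flow can exceed 12.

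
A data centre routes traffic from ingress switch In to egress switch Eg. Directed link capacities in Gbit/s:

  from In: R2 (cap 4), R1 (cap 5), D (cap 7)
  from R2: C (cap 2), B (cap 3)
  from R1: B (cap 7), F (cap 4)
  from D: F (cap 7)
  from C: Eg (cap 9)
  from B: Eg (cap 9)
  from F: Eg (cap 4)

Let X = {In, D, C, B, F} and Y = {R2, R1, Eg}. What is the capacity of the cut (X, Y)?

31

Edges leaving {In, D, C, B, F}: In→R2 (4), In→R1 (5), C→Eg (9), B→Eg (9), F→Eg (4).
Cut capacity = 4 + 5 + 9 + 9 + 4 = 31.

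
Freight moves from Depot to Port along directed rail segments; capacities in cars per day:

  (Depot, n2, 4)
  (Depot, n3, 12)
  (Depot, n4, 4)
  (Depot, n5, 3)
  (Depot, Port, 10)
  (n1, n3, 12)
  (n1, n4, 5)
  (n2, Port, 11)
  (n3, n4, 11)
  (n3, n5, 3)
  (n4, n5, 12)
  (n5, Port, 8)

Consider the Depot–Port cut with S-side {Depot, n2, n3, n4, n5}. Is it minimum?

Given cut capacity: 10 + 11 + 8 = 29.
Augment Depot→Port: bottleneck 10, flow now 10.
Augment Depot→n2→Port: bottleneck 4, flow now 14.
Augment Depot→n5→Port: bottleneck 3, flow now 17.
Augment Depot→n3→n5→Port: bottleneck 3, flow now 20.
Augment Depot→n4→n5→Port: bottleneck 2, flow now 22.
No augmenting path remains; maximum flow = 22.
In the residual graph, reachable from Depot: {Depot, n3, n4, n5}.
Min-cut edges: Depot→n2 (4), Depot→Port (10), n5→Port (8); capacity 4 + 10 + 8 = 22.
Cut capacity 29 exceeds the max flow 22, so it is not minimum.

No — its capacity is 29, but the minimum cut has capacity 22.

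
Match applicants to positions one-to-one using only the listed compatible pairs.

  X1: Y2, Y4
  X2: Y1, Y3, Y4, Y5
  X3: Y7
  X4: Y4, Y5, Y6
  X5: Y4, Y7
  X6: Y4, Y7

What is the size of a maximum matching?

5

Unit-capacity flow: source→left, listed edges, right→sink; max matching = max flow.
Augmenting path X1→Y2 (+1); matched 1.
Augmenting path X2→Y1 (+1); matched 2.
Augmenting path X3→Y7 (+1); matched 3.
Augmenting path X4→Y4 (+1); matched 4.
Augmenting path X5→Y4→X4→Y5 (+1); matched 5.
No augmenting path remains; maximum matching = 5.
König certificate: {X1, X2, X4, Y4, Y7} is a vertex cover of size 5 (every listed pair touches it), so no matching can be larger.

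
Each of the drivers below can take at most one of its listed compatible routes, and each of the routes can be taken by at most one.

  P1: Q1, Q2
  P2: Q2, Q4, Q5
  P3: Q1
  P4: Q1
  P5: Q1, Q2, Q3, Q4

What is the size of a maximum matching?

4

Unit-capacity flow: source→left, listed edges, right→sink; max matching = max flow.
Augmenting path P1→Q1 (+1); matched 1.
Augmenting path P2→Q2 (+1); matched 2.
Augmenting path P5→Q3 (+1); matched 3.
Augmenting path P3→Q1→P1→Q2→P2→Q4 (+1); matched 4.
No augmenting path remains; maximum matching = 4.
König certificate: {P1, P2, P5, Q1} is a vertex cover of size 4 (every listed pair touches it), so no matching can be larger.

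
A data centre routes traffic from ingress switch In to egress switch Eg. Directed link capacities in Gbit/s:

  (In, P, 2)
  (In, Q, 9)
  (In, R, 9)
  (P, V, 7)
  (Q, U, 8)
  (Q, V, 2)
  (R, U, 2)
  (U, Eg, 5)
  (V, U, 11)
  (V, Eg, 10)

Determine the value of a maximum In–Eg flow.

9

Augment In→P→V→Eg: bottleneck 2, flow now 2.
Augment In→Q→U→Eg: bottleneck 5, flow now 7.
Augment In→Q→V→Eg: bottleneck 2, flow now 9.
No augmenting path remains; maximum flow = 9.
In the residual graph, reachable from In: {In, Q, R, U}.
Min-cut edges: In→P (2), Q→V (2), U→Eg (5); capacity 2 + 2 + 5 = 9.
This cut is saturated, so no flow can exceed 9.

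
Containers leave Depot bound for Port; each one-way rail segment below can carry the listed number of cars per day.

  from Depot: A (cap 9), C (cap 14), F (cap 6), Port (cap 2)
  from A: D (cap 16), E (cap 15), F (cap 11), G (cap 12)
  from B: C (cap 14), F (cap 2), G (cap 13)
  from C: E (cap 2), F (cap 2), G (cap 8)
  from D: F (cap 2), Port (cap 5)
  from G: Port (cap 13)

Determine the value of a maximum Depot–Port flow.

Augment Depot→Port: bottleneck 2, flow now 2.
Augment Depot→A→D→Port: bottleneck 5, flow now 7.
Augment Depot→A→G→Port: bottleneck 4, flow now 11.
Augment Depot→C→G→Port: bottleneck 8, flow now 19.
No augmenting path remains; maximum flow = 19.
In the residual graph, reachable from Depot: {Depot, C, E, F}.
Min-cut edges: Depot→A (9), Depot→Port (2), C→G (8); capacity 9 + 2 + 8 = 19.
This cut is saturated, so no flow can exceed 19.

19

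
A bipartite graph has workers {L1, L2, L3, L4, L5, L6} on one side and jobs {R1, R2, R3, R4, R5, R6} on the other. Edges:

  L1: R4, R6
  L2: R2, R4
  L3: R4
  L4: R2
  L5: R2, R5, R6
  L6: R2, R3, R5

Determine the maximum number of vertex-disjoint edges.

Unit-capacity flow: source→left, listed edges, right→sink; max matching = max flow.
Augmenting path L1→R4 (+1); matched 1.
Augmenting path L2→R2 (+1); matched 2.
Augmenting path L5→R5 (+1); matched 3.
Augmenting path L6→R3 (+1); matched 4.
Augmenting path L3→R4→L1→R6 (+1); matched 5.
No augmenting path remains; maximum matching = 5.
König certificate: {L1, L5, L6, R2, R4} is a vertex cover of size 5 (every listed pair touches it), so no matching can be larger.

5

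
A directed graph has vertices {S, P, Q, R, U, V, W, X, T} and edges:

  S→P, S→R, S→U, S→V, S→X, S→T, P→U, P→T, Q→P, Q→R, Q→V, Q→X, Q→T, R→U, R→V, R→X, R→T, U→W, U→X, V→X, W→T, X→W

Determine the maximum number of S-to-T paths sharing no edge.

Assign every edge capacity 1; by Menger, the answer equals the max flow.
Path S→T (+1); total 1.
Path S→P→T (+1); total 2.
Path S→R→T (+1); total 3.
Path S→U→W→T (+1); total 4.
No residual S→T path; max flow = 4.
Certifying cut of size 4: {S→P, S→R, S→T, W→T}.

4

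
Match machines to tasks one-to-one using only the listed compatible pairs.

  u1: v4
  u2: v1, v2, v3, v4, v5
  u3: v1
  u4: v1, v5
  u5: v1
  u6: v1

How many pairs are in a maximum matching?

4

Unit-capacity flow: source→left, listed edges, right→sink; max matching = max flow.
Augmenting path u1→v4 (+1); matched 1.
Augmenting path u2→v1 (+1); matched 2.
Augmenting path u4→v5 (+1); matched 3.
Augmenting path u3→v1→u2→v2 (+1); matched 4.
No augmenting path remains; maximum matching = 4.
König certificate: {u1, u2, u4, v1} is a vertex cover of size 4 (every listed pair touches it), so no matching can be larger.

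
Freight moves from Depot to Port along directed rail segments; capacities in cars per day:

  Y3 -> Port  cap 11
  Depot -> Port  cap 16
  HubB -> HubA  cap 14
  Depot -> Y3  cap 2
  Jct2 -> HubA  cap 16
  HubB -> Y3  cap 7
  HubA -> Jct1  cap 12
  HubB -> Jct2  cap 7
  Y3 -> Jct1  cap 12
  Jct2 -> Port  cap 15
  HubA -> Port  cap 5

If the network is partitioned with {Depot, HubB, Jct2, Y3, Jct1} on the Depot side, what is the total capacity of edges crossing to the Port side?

Edges leaving {Depot, HubB, Jct2, Y3, Jct1}: Depot→Port (16), HubB→HubA (14), Jct2→HubA (16), Jct2→Port (15), Y3→Port (11).
Cut capacity = 16 + 14 + 16 + 15 + 11 = 72.

72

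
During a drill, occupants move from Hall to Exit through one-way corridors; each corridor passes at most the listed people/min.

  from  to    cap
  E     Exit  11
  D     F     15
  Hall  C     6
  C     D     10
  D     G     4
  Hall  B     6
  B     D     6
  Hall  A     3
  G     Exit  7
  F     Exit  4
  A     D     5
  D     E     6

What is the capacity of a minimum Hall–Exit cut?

Augment Hall→A→D→E→Exit: bottleneck 3, flow now 3.
Augment Hall→B→D→E→Exit: bottleneck 3, flow now 6.
Augment Hall→B→D→F→Exit: bottleneck 3, flow now 9.
Augment Hall→C→D→F→Exit: bottleneck 1, flow now 10.
Augment Hall→C→D→G→Exit: bottleneck 4, flow now 14.
No augmenting path remains; maximum flow = 14.
By max-flow min-cut, the minimum cut capacity equals the max flow.
In the residual graph, reachable from Hall: {Hall, A, B, C, D, F}.
Min-cut edges: D→E (6), D→G (4), F→Exit (4); capacity 6 + 4 + 4 = 14.

14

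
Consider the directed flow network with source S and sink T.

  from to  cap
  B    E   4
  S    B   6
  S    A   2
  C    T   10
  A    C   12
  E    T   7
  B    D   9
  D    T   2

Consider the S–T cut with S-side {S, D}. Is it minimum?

Given cut capacity: 2 + 6 + 2 = 10.
Augment S→A→C→T: bottleneck 2, flow now 2.
Augment S→B→D→T: bottleneck 2, flow now 4.
Augment S→B→E→T: bottleneck 4, flow now 8.
No augmenting path remains; maximum flow = 8.
In the residual graph, reachable from S: {S}.
Min-cut edges: S→A (2), S→B (6); capacity 2 + 6 = 8.
Cut capacity 10 exceeds the max flow 8, so it is not minimum.

No — its capacity is 10, but the minimum cut has capacity 8.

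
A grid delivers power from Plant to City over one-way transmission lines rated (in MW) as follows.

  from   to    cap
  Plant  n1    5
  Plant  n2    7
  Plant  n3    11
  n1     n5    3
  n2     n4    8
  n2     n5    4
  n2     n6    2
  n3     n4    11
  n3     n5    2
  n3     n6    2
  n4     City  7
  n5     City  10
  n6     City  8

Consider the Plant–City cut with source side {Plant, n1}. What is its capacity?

Edges leaving {Plant, n1}: Plant→n2 (7), Plant→n3 (11), n1→n5 (3).
Cut capacity = 7 + 11 + 3 = 21.

21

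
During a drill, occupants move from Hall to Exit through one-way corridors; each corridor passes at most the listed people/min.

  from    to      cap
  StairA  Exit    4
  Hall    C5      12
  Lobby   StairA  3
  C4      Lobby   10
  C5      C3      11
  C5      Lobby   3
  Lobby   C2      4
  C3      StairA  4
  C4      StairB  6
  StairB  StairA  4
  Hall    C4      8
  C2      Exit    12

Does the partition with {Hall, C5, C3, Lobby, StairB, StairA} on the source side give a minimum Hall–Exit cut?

No — its capacity is 16, but the minimum cut has capacity 8.

Given cut capacity: 8 + 4 + 4 = 16.
Augment Hall→C5→C3→StairA→Exit: bottleneck 4, flow now 4.
Augment Hall→C5→Lobby→C2→Exit: bottleneck 3, flow now 7.
Augment Hall→C4→Lobby→C2→Exit: bottleneck 1, flow now 8.
No augmenting path remains; maximum flow = 8.
In the residual graph, reachable from Hall: {Hall, C5, C4, C3, Lobby, StairB, StairA}.
Min-cut edges: Lobby→C2 (4), StairA→Exit (4); capacity 4 + 4 = 8.
Cut capacity 16 exceeds the max flow 8, so it is not minimum.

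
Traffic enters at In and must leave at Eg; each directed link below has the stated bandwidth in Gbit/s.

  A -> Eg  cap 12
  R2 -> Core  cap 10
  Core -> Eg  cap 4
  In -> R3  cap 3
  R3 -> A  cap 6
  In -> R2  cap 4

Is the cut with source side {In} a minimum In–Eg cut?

Given cut capacity: 4 + 3 = 7.
Augment In→R2→Core→Eg: bottleneck 4, flow now 4.
Augment In→R3→A→Eg: bottleneck 3, flow now 7.
No augmenting path remains; maximum flow = 7.
Cut capacity 7 equals the max flow, so it is a minimum cut.

Yes — it is a minimum cut (capacity 7).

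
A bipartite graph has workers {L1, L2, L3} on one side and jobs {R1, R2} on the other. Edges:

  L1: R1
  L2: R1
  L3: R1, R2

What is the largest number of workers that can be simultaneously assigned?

2

Unit-capacity flow: source→left, listed edges, right→sink; max matching = max flow.
Augmenting path L1→R1 (+1); matched 1.
Augmenting path L3→R2 (+1); matched 2.
No augmenting path remains; maximum matching = 2.
König certificate: {L3, R1} is a vertex cover of size 2 (every listed pair touches it), so no matching can be larger.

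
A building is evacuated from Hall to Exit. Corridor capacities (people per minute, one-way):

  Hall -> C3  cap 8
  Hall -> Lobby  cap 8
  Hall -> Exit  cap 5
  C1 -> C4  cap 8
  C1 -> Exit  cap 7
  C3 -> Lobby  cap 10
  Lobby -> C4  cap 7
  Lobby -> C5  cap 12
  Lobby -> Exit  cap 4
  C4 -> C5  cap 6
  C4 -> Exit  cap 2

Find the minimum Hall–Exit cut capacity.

11

Augment Hall→Exit: bottleneck 5, flow now 5.
Augment Hall→Lobby→Exit: bottleneck 4, flow now 9.
Augment Hall→Lobby→C4→Exit: bottleneck 2, flow now 11.
No augmenting path remains; maximum flow = 11.
By max-flow min-cut, the minimum cut capacity equals the max flow.
In the residual graph, reachable from Hall: {Hall, C3, Lobby, C4, C5}.
Min-cut edges: Hall→Exit (5), Lobby→Exit (4), C4→Exit (2); capacity 5 + 4 + 2 = 11.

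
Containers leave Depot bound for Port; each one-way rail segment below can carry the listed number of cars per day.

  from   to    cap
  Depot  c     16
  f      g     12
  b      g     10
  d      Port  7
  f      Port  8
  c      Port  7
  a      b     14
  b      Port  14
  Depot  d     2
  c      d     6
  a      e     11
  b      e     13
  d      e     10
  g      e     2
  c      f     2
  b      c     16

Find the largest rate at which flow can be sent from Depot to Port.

16

Augment Depot→c→Port: bottleneck 7, flow now 7.
Augment Depot→d→Port: bottleneck 2, flow now 9.
Augment Depot→c→d→Port: bottleneck 5, flow now 14.
Augment Depot→c→f→Port: bottleneck 2, flow now 16.
No augmenting path remains; maximum flow = 16.
In the residual graph, reachable from Depot: {Depot, c, d, e}.
Min-cut edges: c→f (2), c→Port (7), d→Port (7); capacity 2 + 7 + 7 = 16.
This cut is saturated, so no flow can exceed 16.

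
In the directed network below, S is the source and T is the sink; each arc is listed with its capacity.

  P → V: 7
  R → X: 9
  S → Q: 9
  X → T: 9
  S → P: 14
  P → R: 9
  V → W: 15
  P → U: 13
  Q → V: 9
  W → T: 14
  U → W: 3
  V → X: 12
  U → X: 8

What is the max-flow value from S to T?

23

Augment S→P→R→X→T: bottleneck 9, flow now 9.
Augment S→P→U→W→T: bottleneck 3, flow now 12.
Augment S→P→V→W→T: bottleneck 2, flow now 14.
Augment S→Q→V→W→T: bottleneck 9, flow now 23.
No augmenting path remains; maximum flow = 23.
In the residual graph, reachable from S: {S}.
Min-cut edges: S→P (14), S→Q (9); capacity 14 + 9 = 23.
This cut is saturated, so no flow can exceed 23.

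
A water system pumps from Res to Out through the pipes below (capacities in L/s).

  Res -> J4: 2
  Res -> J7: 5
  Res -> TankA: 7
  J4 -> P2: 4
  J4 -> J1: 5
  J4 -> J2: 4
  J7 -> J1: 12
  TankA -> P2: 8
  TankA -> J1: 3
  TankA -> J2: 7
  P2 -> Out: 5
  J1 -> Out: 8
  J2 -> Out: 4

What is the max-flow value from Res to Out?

14

Augment Res→J4→P2→Out: bottleneck 2, flow now 2.
Augment Res→J7→J1→Out: bottleneck 5, flow now 7.
Augment Res→TankA→P2→Out: bottleneck 3, flow now 10.
Augment Res→TankA→J1→Out: bottleneck 3, flow now 13.
Augment Res→TankA→J2→Out: bottleneck 1, flow now 14.
No augmenting path remains; maximum flow = 14.
In the residual graph, reachable from Res: {Res}.
Min-cut edges: Res→J4 (2), Res→J7 (5), Res→TankA (7); capacity 2 + 5 + 7 = 14.
This cut is saturated, so no flow can exceed 14.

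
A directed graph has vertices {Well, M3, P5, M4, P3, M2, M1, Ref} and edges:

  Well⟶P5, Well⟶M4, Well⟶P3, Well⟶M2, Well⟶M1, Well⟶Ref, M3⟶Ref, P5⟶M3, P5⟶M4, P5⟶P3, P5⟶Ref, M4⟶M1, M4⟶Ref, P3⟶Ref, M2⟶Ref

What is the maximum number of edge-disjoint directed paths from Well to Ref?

5

Assign every edge capacity 1; by Menger, the answer equals the max flow.
Path Well→Ref (+1); total 1.
Path Well→P5→Ref (+1); total 2.
Path Well→M4→Ref (+1); total 3.
Path Well→P3→Ref (+1); total 4.
Path Well→M2→Ref (+1); total 5.
No residual Well→Ref path; max flow = 5.
Certifying cut of size 5: {Well→M2, Well→M4, Well→P3, Well→P5, Well→Ref}.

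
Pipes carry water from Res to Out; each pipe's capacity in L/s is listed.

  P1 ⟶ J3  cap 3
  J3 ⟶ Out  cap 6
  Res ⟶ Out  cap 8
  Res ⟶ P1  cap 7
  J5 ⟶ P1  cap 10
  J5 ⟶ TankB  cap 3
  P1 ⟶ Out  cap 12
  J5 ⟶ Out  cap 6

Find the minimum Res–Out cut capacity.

15

Augment Res→Out: bottleneck 8, flow now 8.
Augment Res→P1→Out: bottleneck 7, flow now 15.
No augmenting path remains; maximum flow = 15.
By max-flow min-cut, the minimum cut capacity equals the max flow.
In the residual graph, reachable from Res: {Res}.
Min-cut edges: Res→P1 (7), Res→Out (8); capacity 7 + 8 = 15.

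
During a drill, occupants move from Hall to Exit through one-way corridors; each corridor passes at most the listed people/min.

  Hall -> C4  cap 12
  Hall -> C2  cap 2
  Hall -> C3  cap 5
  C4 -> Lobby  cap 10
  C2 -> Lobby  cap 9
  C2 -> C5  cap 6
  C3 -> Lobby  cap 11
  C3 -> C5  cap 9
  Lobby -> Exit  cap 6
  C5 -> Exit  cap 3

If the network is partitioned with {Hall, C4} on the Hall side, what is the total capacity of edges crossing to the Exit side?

Edges leaving {Hall, C4}: Hall→C2 (2), Hall→C3 (5), C4→Lobby (10).
Cut capacity = 2 + 5 + 10 = 17.

17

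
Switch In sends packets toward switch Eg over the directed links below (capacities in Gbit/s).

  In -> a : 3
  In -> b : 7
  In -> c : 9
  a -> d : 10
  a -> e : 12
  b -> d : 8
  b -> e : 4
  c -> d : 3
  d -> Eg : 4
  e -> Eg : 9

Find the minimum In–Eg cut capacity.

11

Augment In→a→d→Eg: bottleneck 3, flow now 3.
Augment In→b→d→Eg: bottleneck 1, flow now 4.
Augment In→b→e→Eg: bottleneck 4, flow now 8.
Augment In→b→d→a→e→Eg: bottleneck 2, flow now 10. (uses reverse residual edge)
Augment In→c→d→a→e→Eg: bottleneck 1, flow now 11. (uses reverse residual edge)
No augmenting path remains; maximum flow = 11.
By max-flow min-cut, the minimum cut capacity equals the max flow.
In the residual graph, reachable from In: {In, b, c, d}.
Min-cut edges: In→a (3), b→e (4), d→Eg (4); capacity 3 + 4 + 4 = 11.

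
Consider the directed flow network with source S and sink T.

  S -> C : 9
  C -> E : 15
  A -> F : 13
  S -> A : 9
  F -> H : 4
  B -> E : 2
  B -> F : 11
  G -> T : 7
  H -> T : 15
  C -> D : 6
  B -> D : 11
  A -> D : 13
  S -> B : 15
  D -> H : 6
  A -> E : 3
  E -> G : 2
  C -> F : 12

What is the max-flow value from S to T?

12

Augment S→A→D→H→T: bottleneck 6, flow now 6.
Augment S→A→E→G→T: bottleneck 2, flow now 8.
Augment S→A→F→H→T: bottleneck 1, flow now 9.
Augment S→B→F→H→T: bottleneck 3, flow now 12.
No augmenting path remains; maximum flow = 12.
In the residual graph, reachable from S: {S, A, B, C, D, E, F}.
Min-cut edges: D→H (6), E→G (2), F→H (4); capacity 6 + 2 + 4 = 12.
This cut is saturated, so no flow can exceed 12.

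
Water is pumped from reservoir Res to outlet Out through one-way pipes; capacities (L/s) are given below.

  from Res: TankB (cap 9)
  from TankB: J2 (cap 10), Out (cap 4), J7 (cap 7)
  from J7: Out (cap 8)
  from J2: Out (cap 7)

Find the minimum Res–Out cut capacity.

9

Augment Res→TankB→Out: bottleneck 4, flow now 4.
Augment Res→TankB→J7→Out: bottleneck 5, flow now 9.
No augmenting path remains; maximum flow = 9.
By max-flow min-cut, the minimum cut capacity equals the max flow.
In the residual graph, reachable from Res: {Res}.
Min-cut edges: Res→TankB (9); capacity 9 = 9.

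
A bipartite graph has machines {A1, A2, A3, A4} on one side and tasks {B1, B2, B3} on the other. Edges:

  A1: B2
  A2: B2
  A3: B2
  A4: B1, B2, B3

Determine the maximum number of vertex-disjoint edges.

2

Unit-capacity flow: source→left, listed edges, right→sink; max matching = max flow.
Augmenting path A1→B2 (+1); matched 1.
Augmenting path A4→B1 (+1); matched 2.
No augmenting path remains; maximum matching = 2.
König certificate: {A4, B2} is a vertex cover of size 2 (every listed pair touches it), so no matching can be larger.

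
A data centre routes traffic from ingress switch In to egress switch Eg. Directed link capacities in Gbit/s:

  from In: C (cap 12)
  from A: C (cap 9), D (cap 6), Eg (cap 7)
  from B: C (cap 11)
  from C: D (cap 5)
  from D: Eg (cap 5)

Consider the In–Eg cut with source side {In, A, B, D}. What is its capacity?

44

Edges leaving {In, A, B, D}: In→C (12), A→C (9), A→Eg (7), B→C (11), D→Eg (5).
Cut capacity = 12 + 9 + 7 + 11 + 5 = 44.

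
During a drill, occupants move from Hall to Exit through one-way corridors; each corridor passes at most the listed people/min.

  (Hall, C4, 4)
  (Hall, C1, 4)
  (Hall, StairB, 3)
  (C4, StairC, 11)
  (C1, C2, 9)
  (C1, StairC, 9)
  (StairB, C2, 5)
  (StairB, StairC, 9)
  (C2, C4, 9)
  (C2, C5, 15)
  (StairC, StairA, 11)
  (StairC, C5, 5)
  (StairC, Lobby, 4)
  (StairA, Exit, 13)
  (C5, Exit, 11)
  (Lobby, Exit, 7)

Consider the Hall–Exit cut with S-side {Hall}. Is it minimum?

Yes — it is a minimum cut (capacity 11).

Given cut capacity: 4 + 4 + 3 = 11.
Augment Hall→C4→StairC→StairA→Exit: bottleneck 4, flow now 4.
Augment Hall→C1→C2→C5→Exit: bottleneck 4, flow now 8.
Augment Hall→StairB→C2→C5→Exit: bottleneck 3, flow now 11.
No augmenting path remains; maximum flow = 11.
Cut capacity 11 equals the max flow, so it is a minimum cut.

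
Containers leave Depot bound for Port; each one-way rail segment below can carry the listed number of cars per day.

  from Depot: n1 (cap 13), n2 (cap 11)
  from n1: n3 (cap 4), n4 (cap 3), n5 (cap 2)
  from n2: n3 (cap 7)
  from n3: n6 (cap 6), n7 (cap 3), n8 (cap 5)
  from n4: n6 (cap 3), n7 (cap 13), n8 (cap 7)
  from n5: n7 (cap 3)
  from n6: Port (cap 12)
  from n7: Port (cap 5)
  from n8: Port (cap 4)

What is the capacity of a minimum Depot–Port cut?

16

Augment Depot→n1→n3→n6→Port: bottleneck 4, flow now 4.
Augment Depot→n1→n4→n6→Port: bottleneck 3, flow now 7.
Augment Depot→n1→n5→n7→Port: bottleneck 2, flow now 9.
Augment Depot→n2→n3→n6→Port: bottleneck 2, flow now 11.
Augment Depot→n2→n3→n7→Port: bottleneck 3, flow now 14.
Augment Depot→n2→n3→n8→Port: bottleneck 2, flow now 16.
No augmenting path remains; maximum flow = 16.
By max-flow min-cut, the minimum cut capacity equals the max flow.
In the residual graph, reachable from Depot: {Depot, n1, n2}.
Min-cut edges: n1→n3 (4), n1→n4 (3), n1→n5 (2), n2→n3 (7); capacity 4 + 3 + 2 + 7 = 16.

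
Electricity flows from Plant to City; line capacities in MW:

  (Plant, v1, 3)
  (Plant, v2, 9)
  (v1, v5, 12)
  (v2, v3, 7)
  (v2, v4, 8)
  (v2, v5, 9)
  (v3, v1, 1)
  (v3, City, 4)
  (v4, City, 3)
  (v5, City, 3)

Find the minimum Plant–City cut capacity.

10

Augment Plant→v1→v5→City: bottleneck 3, flow now 3.
Augment Plant→v2→v3→City: bottleneck 4, flow now 7.
Augment Plant→v2→v4→City: bottleneck 3, flow now 10.
No augmenting path remains; maximum flow = 10.
By max-flow min-cut, the minimum cut capacity equals the max flow.
In the residual graph, reachable from Plant: {Plant, v1, v2, v3, v4, v5}.
Min-cut edges: v3→City (4), v4→City (3), v5→City (3); capacity 4 + 3 + 3 = 10.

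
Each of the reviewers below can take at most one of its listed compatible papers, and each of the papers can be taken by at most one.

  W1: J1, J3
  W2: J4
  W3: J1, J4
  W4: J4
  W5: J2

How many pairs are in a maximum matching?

Unit-capacity flow: source→left, listed edges, right→sink; max matching = max flow.
Augmenting path W1→J1 (+1); matched 1.
Augmenting path W2→J4 (+1); matched 2.
Augmenting path W5→J2 (+1); matched 3.
Augmenting path W3→J1→W1→J3 (+1); matched 4.
No augmenting path remains; maximum matching = 4.
König certificate: {W1, W3, W5, J4} is a vertex cover of size 4 (every listed pair touches it), so no matching can be larger.

4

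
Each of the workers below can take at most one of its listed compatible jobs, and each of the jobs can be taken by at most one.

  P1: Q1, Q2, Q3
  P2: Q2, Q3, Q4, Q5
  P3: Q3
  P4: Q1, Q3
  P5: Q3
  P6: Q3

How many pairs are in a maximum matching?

Unit-capacity flow: source→left, listed edges, right→sink; max matching = max flow.
Augmenting path P1→Q1 (+1); matched 1.
Augmenting path P2→Q2 (+1); matched 2.
Augmenting path P3→Q3 (+1); matched 3.
Augmenting path P4→Q1→P1→Q2→P2→Q4 (+1); matched 4.
No augmenting path remains; maximum matching = 4.
König certificate: {P1, P2, P4, Q3} is a vertex cover of size 4 (every listed pair touches it), so no matching can be larger.

4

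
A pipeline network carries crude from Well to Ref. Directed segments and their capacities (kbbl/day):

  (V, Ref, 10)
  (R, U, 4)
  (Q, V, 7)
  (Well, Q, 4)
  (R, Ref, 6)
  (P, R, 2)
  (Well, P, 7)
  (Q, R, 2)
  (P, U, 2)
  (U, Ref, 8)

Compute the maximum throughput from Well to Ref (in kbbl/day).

8

Augment Well→P→R→Ref: bottleneck 2, flow now 2.
Augment Well→P→U→Ref: bottleneck 2, flow now 4.
Augment Well→Q→R→Ref: bottleneck 2, flow now 6.
Augment Well→Q→V→Ref: bottleneck 2, flow now 8.
No augmenting path remains; maximum flow = 8.
In the residual graph, reachable from Well: {Well, P}.
Min-cut edges: Well→Q (4), P→R (2), P→U (2); capacity 4 + 2 + 2 = 8.
This cut is saturated, so no flow can exceed 8.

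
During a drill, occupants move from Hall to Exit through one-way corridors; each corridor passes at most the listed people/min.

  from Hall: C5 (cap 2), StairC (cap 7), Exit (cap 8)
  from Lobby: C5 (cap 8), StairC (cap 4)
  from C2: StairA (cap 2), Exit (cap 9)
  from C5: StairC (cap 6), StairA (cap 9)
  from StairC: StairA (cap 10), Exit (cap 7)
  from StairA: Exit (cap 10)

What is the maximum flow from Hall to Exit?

17

Augment Hall→Exit: bottleneck 8, flow now 8.
Augment Hall→StairC→Exit: bottleneck 7, flow now 15.
Augment Hall→C5→StairA→Exit: bottleneck 2, flow now 17.
No augmenting path remains; maximum flow = 17.
In the residual graph, reachable from Hall: {Hall}.
Min-cut edges: Hall→C5 (2), Hall→StairC (7), Hall→Exit (8); capacity 2 + 7 + 8 = 17.
This cut is saturated, so no flow can exceed 17.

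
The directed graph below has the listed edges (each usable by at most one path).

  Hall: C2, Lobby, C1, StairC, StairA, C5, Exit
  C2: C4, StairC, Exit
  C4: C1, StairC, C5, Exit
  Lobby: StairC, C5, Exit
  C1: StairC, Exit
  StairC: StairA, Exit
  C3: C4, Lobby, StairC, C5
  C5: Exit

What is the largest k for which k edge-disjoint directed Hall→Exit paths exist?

Assign every edge capacity 1; by Menger, the answer equals the max flow.
Path Hall→Exit (+1); total 1.
Path Hall→C2→Exit (+1); total 2.
Path Hall→Lobby→Exit (+1); total 3.
Path Hall→C1→Exit (+1); total 4.
Path Hall→StairC→Exit (+1); total 5.
Path Hall→C5→Exit (+1); total 6.
No residual Hall→Exit path; max flow = 6.
Certifying cut of size 6: {Hall→C1, Hall→C2, Hall→C5, Hall→Exit, Hall→Lobby, Hall→StairC}.

6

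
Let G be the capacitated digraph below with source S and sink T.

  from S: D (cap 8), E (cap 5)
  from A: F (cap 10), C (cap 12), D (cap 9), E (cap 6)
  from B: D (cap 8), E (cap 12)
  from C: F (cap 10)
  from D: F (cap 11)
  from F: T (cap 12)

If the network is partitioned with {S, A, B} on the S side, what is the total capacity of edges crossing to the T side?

Edges leaving {S, A, B}: S→D (8), S→E (5), A→C (12), A→D (9), A→E (6), A→F (10), B→D (8), B→E (12).
Cut capacity = 8 + 5 + 12 + 9 + 6 + 10 + 8 + 12 = 70.

70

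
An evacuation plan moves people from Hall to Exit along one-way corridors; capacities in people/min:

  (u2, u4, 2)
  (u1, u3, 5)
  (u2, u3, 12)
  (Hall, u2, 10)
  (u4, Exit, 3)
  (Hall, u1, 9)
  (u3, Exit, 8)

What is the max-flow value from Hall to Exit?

Augment Hall→u1→u3→Exit: bottleneck 5, flow now 5.
Augment Hall→u2→u3→Exit: bottleneck 3, flow now 8.
Augment Hall→u2→u4→Exit: bottleneck 2, flow now 10.
No augmenting path remains; maximum flow = 10.
In the residual graph, reachable from Hall: {Hall, u1, u2, u3}.
Min-cut edges: u2→u4 (2), u3→Exit (8); capacity 2 + 8 = 10.
This cut is saturated, so no flow can exceed 10.

10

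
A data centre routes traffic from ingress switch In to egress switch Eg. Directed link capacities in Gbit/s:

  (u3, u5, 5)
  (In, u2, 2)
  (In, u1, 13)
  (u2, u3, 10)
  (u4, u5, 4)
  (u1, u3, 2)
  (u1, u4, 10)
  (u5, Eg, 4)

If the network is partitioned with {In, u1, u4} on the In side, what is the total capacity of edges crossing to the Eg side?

8

Edges leaving {In, u1, u4}: In→u2 (2), u1→u3 (2), u4→u5 (4).
Cut capacity = 2 + 2 + 4 = 8.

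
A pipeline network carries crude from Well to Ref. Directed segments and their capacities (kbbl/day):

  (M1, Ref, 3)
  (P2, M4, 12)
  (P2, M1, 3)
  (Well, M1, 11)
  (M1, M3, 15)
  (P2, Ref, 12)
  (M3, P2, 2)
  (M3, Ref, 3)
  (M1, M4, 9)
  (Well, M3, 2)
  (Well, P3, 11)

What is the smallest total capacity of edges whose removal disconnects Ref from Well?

8

Augment Well→M1→Ref: bottleneck 3, flow now 3.
Augment Well→M3→Ref: bottleneck 2, flow now 5.
Augment Well→M1→M3→Ref: bottleneck 1, flow now 6.
Augment Well→M1→M3→P2→Ref: bottleneck 2, flow now 8.
No augmenting path remains; maximum flow = 8.
By max-flow min-cut, the minimum cut capacity equals the max flow.
In the residual graph, reachable from Well: {Well, P3, M1, M3, M4}.
Min-cut edges: M1→Ref (3), M3→P2 (2), M3→Ref (3); capacity 3 + 2 + 3 = 8.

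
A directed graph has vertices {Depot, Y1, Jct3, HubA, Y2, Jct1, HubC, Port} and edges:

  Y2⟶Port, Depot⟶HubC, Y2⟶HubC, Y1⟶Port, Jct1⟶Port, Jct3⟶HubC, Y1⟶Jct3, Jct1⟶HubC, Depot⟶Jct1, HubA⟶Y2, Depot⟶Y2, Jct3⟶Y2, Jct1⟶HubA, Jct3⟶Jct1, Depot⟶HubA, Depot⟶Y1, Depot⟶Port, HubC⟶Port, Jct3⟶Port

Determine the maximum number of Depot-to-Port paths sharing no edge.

Assign every edge capacity 1; by Menger, the answer equals the max flow.
Path Depot→Port (+1); total 1.
Path Depot→Y1→Port (+1); total 2.
Path Depot→Y2→Port (+1); total 3.
Path Depot→Jct1→Port (+1); total 4.
Path Depot→HubC→Port (+1); total 5.
No residual Depot→Port path; max flow = 5.
Certifying cut of size 5: {Depot→Jct1, Depot→Port, Depot→Y1, HubC→Port, Y2→Port}.

5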